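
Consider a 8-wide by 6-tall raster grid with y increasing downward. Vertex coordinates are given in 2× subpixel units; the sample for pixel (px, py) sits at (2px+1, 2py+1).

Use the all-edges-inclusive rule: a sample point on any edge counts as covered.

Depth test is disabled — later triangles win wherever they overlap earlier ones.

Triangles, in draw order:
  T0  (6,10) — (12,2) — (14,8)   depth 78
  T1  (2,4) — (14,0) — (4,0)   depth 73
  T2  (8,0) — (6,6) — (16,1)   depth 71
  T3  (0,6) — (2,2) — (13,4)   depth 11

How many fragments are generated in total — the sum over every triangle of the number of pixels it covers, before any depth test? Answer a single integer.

T0:
  2·area = 52
  edge (6, 10)→(12, 2): d=(6,-8) inclusive
  edge (12, 2)→(14, 8): d=(2,6) inclusive
  edge (14, 8)→(6, 10): d=(-8,2) inclusive
    (5,2)@(11, 5): e=[10,12,30] → X
    (6,2)@(13, 5): e=[26,0,26] → X  [on edge]
    (7,2)@(15, 5): e=[42,-12,22] → .
    (4,3)@(9, 7): e=[6,28,18] → X
    (7,3)@(15, 7): e=[54,-8,6] → .
    (3,4)@(7, 9): e=[2,44,6] → X
    (5,4)@(11, 9): e=[34,20,-2] → .
    (6,4)@(13, 9): e=[50,8,-6] → .
    (3,5)@(7, 11): e=[14,48,-10] → .
    (4,5)@(9, 11): e=[30,36,-14] → .
    (7,5)@(15, 11): e=[78,0,-26] → .  [on edge]
  covered (7 px):
    . . . . . . . .
    . . . . . . . .
    . . . . . X X .
    . . . . X X X .
    . . . X X . . .
    . . . . . . . .
T1:
  2·area = 40  (B↔C swapped to make it positive)
  edge (2, 4)→(4, 0): d=(2,-4) inclusive
  edge (4, 0)→(14, 0): d=(10,0) inclusive
  edge (14, 0)→(2, 4): d=(-12,4) inclusive
    (2,0)@(5, 1): e=[6,10,24] → X
    (3,0)@(7, 1): e=[14,10,16] → X
    (4,0)@(9, 1): e=[22,10,8] → X
    (5,0)@(11, 1): e=[30,10,0] → X  [on edge]
    (6,0)@(13, 1): e=[38,10,-8] → .
    (1,1)@(3, 3): e=[2,30,8] → X
    (2,1)@(5, 3): e=[10,30,0] → X  [on edge]
    (3,1)@(7, 3): e=[18,30,-8] → .
    (4,1)@(9, 3): e=[26,30,-16] → .
    (5,1)@(11, 3): e=[34,30,-24] → .
    (1,2)@(3, 5): e=[6,50,-16] → .
    (2,2)@(5, 5): e=[14,50,-24] → .
  covered (6 px):
    . . X X X X . .
    . X X . . . . .
    . . . . . . . .
    . . . . . . . .
    . . . . . . . .
    . . . . . . . .
T2:
  2·area = 50  (B↔C swapped to make it positive)
  edge (8, 0)→(16, 1): d=(8,1) inclusive
  edge (16, 1)→(6, 6): d=(-10,5) inclusive
  edge (6, 6)→(8, 0): d=(2,-6) inclusive
    (4,0)@(9, 1): e=[7,35,8] → X
    (5,0)@(11, 1): e=[5,25,20] → X
    (6,0)@(13, 1): e=[3,15,32] → X
    (7,0)@(15, 1): e=[1,5,44] → X
    (3,1)@(7, 3): e=[25,25,0] → X  [on edge]
    (6,1)@(13, 3): e=[19,-5,36] → .
    (7,1)@(15, 3): e=[17,-15,48] → .
    (3,2)@(7, 5): e=[41,5,4] → X
    (4,2)@(9, 5): e=[39,-5,16] → .
    (5,2)@(11, 5): e=[37,-15,28] → .
    (3,3)@(7, 7): e=[57,-15,8] → .
    (2,4)@(5, 9): e=[75,-25,0] → .  [on edge]
  covered (8 px):
    . . . . X X X X
    . . . X X X . .
    . . . X . . . .
    . . . . . . . .
    . . . . . . . .
    . . . . . . . .
T3:
  2·area = 48
  edge (0, 6)→(2, 2): d=(2,-4) inclusive
  edge (2, 2)→(13, 4): d=(11,2) inclusive
  edge (13, 4)→(0, 6): d=(-13,2) inclusive
    (1,1)@(3, 3): e=[6,9,33] → X
    (2,1)@(5, 3): e=[14,5,29] → X
    (3,1)@(7, 3): e=[22,1,25] → X
    (4,1)@(9, 3): e=[30,-3,21] → .
    (0,2)@(1, 5): e=[2,35,11] → X
    (3,2)@(7, 5): e=[26,23,-1] → .
    (0,3)@(1, 7): e=[6,57,-15] → .
    (1,3)@(3, 7): e=[14,53,-19] → .
    (2,3)@(5, 7): e=[22,49,-23] → .
  covered (6 px):
    . . . . . . . .
    . X X X . . . .
    X X X . . . . .
    . . . . . . . .
    . . . . . . . .
    . . . . . . . .

Final: 27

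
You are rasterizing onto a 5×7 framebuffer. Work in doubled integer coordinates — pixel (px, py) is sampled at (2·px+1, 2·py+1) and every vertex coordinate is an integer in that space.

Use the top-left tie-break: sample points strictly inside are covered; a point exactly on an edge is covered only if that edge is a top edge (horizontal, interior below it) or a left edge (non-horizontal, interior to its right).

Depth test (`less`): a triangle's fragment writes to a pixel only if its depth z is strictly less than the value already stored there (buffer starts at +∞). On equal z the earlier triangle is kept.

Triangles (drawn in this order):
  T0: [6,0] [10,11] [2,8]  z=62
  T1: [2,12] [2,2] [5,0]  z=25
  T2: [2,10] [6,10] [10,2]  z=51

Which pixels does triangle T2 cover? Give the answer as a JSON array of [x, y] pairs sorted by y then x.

T0:
  2·area = 76
  edge (6, 0)→(10, 11): d=(4,11) right/bottom  bias=-1
  edge (10, 11)→(2, 8): d=(-8,-3) top-left  bias=+0
  edge (2, 8)→(6, 0): d=(4,-8) top-left  bias=+0
    (2,1)@(5, 3): e=[23,49,4] → X
    (3,1)@(7, 3): e=[1,55,20] → X
    (4,1)@(9, 3): e=[-21,61,36] → .
    (2,2)@(5, 5): e=[31,33,12] → X
    (4,2)@(9, 5): e=[-13,45,44] → .
    (1,3)@(3, 7): e=[61,11,4] → X
    (4,3)@(9, 7): e=[-5,29,52] → .
    (1,4)@(3, 9): e=[69,-5,12] → .
    (2,4)@(5, 9): e=[47,1,28] → X
    (4,4)@(9, 9): e=[3,13,60] → X
    (2,5)@(5, 11): e=[55,-15,36] → .
    (3,5)@(7, 11): e=[33,-9,52] → .
  covered (10 px):
    . . . . .
    . . X X .
    . . X X .
    . X X X .
    . . X X X
    . . . . .
    . . . . .
T1:
  2·area = 30
  edge (2, 12)→(2, 2): d=(0,-10) top-left  bias=+0
  edge (2, 2)→(5, 0): d=(3,-2) top-left  bias=+0
  edge (5, 0)→(2, 12): d=(-3,12) right/bottom  bias=-1
    (1,1)@(3, 3): e=[10,5,15] → X
    (2,1)@(5, 3): e=[30,9,-9] → .
    (1,2)@(3, 5): e=[10,11,9] → X
    (2,2)@(5, 5): e=[30,15,-15] → .
    (1,3)@(3, 7): e=[10,17,3] → X
    (2,3)@(5, 7): e=[30,21,-21] → .
    (1,4)@(3, 9): e=[10,23,-3] → .
  covered (3 px):
    . . . . .
    . X . . .
    . X . . .
    . X . . .
    . . . . .
    . . . . .
    . . . . .
T2:
  2·area = 32  (B↔C swapped to make it positive)
  edge (2, 10)→(10, 2): d=(8,-8) top-left  bias=+0
  edge (10, 2)→(6, 10): d=(-4,8) right/bottom  bias=-1
  edge (6, 10)→(2, 10): d=(-4,0) right/bottom  bias=-1
    (4,1)@(9, 3): e=[0,4,28] → X  [on edge]
    (3,2)@(7, 5): e=[0,12,20] → X  [on edge]
    (4,2)@(9, 5): e=[16,-4,20] → .
    (2,3)@(5, 7): e=[0,20,12] → X  [on edge]
    (4,3)@(9, 7): e=[32,-12,12] → .
    (1,4)@(3, 9): e=[0,28,4] → X  [on edge]
    (3,4)@(7, 9): e=[32,-4,4] → .
    (0,5)@(1, 11): e=[0,36,-4] → .  [on edge]
    (1,5)@(3, 11): e=[16,20,-4] → .
    (2,5)@(5, 11): e=[32,4,-4] → .
  covered (6 px):
    . . . . .
    . . . . X
    . . . X .
    . . X X .
    . X X . .
    . . . . .
    . . . . .

Final: [[4,1],[3,2],[2,3],[3,3],[1,4],[2,4]]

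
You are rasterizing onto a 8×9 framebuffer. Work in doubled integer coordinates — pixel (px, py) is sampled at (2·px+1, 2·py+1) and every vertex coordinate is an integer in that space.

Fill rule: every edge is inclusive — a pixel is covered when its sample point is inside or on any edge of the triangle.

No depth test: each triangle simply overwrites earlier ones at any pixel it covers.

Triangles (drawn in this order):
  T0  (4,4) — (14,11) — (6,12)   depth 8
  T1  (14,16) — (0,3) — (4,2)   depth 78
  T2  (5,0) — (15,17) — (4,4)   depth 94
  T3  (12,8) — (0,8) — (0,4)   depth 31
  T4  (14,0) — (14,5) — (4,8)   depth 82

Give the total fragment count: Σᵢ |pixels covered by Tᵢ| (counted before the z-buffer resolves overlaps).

T0:
  2·area = 66
  edge (4, 4)→(14, 11): d=(10,7) inclusive
  edge (14, 11)→(6, 12): d=(-8,1) inclusive
  edge (6, 12)→(4, 4): d=(-2,-8) inclusive
    (2,2)@(5, 5): e=[3,57,6] → X
    (3,2)@(7, 5): e=[-11,55,22] → .
    (2,3)@(5, 7): e=[23,41,2] → X
    (3,3)@(7, 7): e=[9,39,18] → X
    (4,3)@(9, 7): e=[-5,37,34] → .
    (2,4)@(5, 9): e=[43,25,-2] → .
    (3,4)@(7, 9): e=[29,23,14] → X
    (4,4)@(9, 9): e=[15,21,30] → X
    (5,4)@(11, 9): e=[1,19,46] → X
    (6,4)@(13, 9): e=[-13,17,62] → .
    (3,5)@(7, 11): e=[49,7,10] → X
    (6,5)@(13, 11): e=[7,1,58] → X
  covered (10 px):
    . . . . . . . .
    . . . . . . . .
    . . X . . . . .
    . . X X . . . .
    . . . X X X . .
    . . . X X X X .
    . . . . . . . .
    . . . . . . . .
    . . . . . . . .
T1:
  2·area = 66
  edge (14, 16)→(0, 3): d=(-14,-13) inclusive
  edge (0, 3)→(4, 2): d=(4,-1) inclusive
  edge (4, 2)→(14, 16): d=(10,14) inclusive
    (0,1)@(1, 3): e=[13,1,52] → X
    (1,1)@(3, 3): e=[39,3,24] → X
    (2,1)@(5, 3): e=[65,5,-4] → .
    (0,2)@(1, 5): e=[-15,9,72] → .
    (1,2)@(3, 5): e=[11,11,44] → X
    (2,2)@(5, 5): e=[37,13,16] → X
    (3,2)@(7, 5): e=[63,15,-12] → .
    (1,3)@(3, 7): e=[-17,19,64] → .
    (2,3)@(5, 7): e=[9,21,36] → X
    (3,3)@(7, 7): e=[35,23,8] → X
    (4,3)@(9, 7): e=[61,25,-20] → .
    (2,4)@(5, 9): e=[-19,29,56] → .
    (4,4)@(9, 9): e=[33,33,0] → X  [on edge]
  covered (11 px):
    . . . . . . . .
    X X . . . . . .
    . X X . . . . .
    . . X X . . . .
    . . . X X . . .
    . . . . X . . .
    . . . . . X . .
    . . . . . . X .
    . . . . . . . .
T2:
  2·area = 57
  edge (5, 0)→(15, 17): d=(10,17) inclusive
  edge (15, 17)→(4, 4): d=(-11,-13) inclusive
  edge (4, 4)→(5, 0): d=(1,-4) inclusive
    (2,0)@(5, 1): e=[10,46,1] → X
    (3,0)@(7, 1): e=[-24,72,9] → .
    (2,1)@(5, 3): e=[30,24,3] → X
    (3,1)@(7, 3): e=[-4,50,11] → .
    (2,2)@(5, 5): e=[50,2,5] → X
    (3,2)@(7, 5): e=[16,28,13] → X
    (4,2)@(9, 5): e=[-18,54,21] → .
    (2,3)@(5, 7): e=[70,-20,7] → .
    (3,3)@(7, 7): e=[36,6,15] → X
    (4,3)@(9, 7): e=[2,32,23] → X
    (5,3)@(11, 7): e=[-32,58,31] → .
    (3,4)@(7, 9): e=[56,-16,17] → .
    (7,8)@(15, 17): e=[0,0,57] → X  [on edge]
  covered (9 px):
    . . X . . . . .
    . . X . . . . .
    . . X X . . . .
    . . . X X . . .
    . . . . X . . .
    . . . . . X . .
    . . . . . . . .
    . . . . . . . .
    . . . . . . . X
T3:
  2·area = 48
  edge (12, 8)→(0, 8): d=(-12,0) inclusive
  edge (0, 8)→(0, 4): d=(0,-4) inclusive
  edge (0, 4)→(12, 8): d=(12,4) inclusive
    (0,2)@(1, 5): e=[36,4,8] → X
    (1,2)@(3, 5): e=[36,12,0] → X  [on edge]
    (2,2)@(5, 5): e=[36,20,-8] → .
    (0,3)@(1, 7): e=[12,4,32] → X
    (2,3)@(5, 7): e=[12,20,16] → X
    (3,3)@(7, 7): e=[12,28,8] → X
    (4,3)@(9, 7): e=[12,36,0] → X  [on edge]
    (5,3)@(11, 7): e=[12,44,-8] → .
    (0,4)@(1, 9): e=[-12,4,56] → .
    (1,4)@(3, 9): e=[-12,12,48] → .
    (2,4)@(5, 9): e=[-12,20,40] → .
    (3,4)@(7, 9): e=[-12,28,32] → .
    (7,4)@(15, 9): e=[-12,60,0] → .  [on edge]
  covered (7 px):
    . . . . . . . .
    . . . . . . . .
    X X . . . . . .
    X X X X X . . .
    . . . . . . . .
    . . . . . . . .
    . . . . . . . .
    . . . . . . . .
    . . . . . . . .
T4:
  2·area = 50
  edge (14, 0)→(14, 5): d=(0,5) inclusive
  edge (14, 5)→(4, 8): d=(-10,3) inclusive
  edge (4, 8)→(14, 0): d=(10,-8) inclusive
    (6,0)@(13, 1): e=[5,43,2] → X
    (7,0)@(15, 1): e=[-5,37,18] → .
    (5,1)@(11, 3): e=[15,29,6] → X
    (7,1)@(15, 3): e=[-5,17,38] → .
    (4,2)@(9, 5): e=[25,15,10] → X
    (7,2)@(15, 5): e=[-5,-3,58] → .
    (3,3)@(7, 7): e=[35,1,14] → X
    (4,3)@(9, 7): e=[25,-5,30] → .
    (5,3)@(11, 7): e=[15,-11,46] → .
    (6,3)@(13, 7): e=[5,-17,62] → .
    (3,4)@(7, 9): e=[35,-19,34] → .
  covered (7 px):
    . . . . . . X .
    . . . . . X X .
    . . . . X X X .
    . . . X . . . .
    . . . . . . . .
    . . . . . . . .
    . . . . . . . .
    . . . . . . . .
    . . . . . . . .

Final: 44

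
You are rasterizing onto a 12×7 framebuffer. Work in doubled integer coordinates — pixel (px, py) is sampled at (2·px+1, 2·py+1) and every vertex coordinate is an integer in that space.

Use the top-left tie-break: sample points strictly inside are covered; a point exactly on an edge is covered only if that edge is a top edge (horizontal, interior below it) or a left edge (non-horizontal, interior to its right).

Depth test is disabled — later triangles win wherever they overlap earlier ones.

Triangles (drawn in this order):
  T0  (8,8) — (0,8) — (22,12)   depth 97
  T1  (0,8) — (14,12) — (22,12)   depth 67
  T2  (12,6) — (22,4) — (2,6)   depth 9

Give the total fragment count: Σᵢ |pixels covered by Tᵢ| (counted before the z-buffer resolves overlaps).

T0:
  2·area = 32  (B↔C swapped to make it positive)
  edge (8, 8)→(22, 12): d=(14,4) right/bottom  bias=-1
  edge (22, 12)→(0, 8): d=(-22,-4) top-left  bias=+0
  edge (0, 8)→(8, 8): d=(8,0) top-left  bias=+0
    (3,4)@(7, 9): e=[18,6,8] → #
    (4,4)@(9, 9): e=[10,14,8] → #
    (5,4)@(11, 9): e=[2,22,8] → #
    (6,4)@(13, 9): e=[-6,30,8] → ·
    (3,5)@(7, 11): e=[46,-38,24] → ·
    (4,5)@(9, 11): e=[38,-30,24] → ·
    (5,5)@(11, 11): e=[30,-22,24] → ·
    (8,5)@(17, 11): e=[6,2,24] → #
    (9,5)@(19, 11): e=[-2,10,24] → ·
    (8,6)@(17, 13): e=[34,-42,40] → ·
  covered (4 px):
    · · · · · · · · · · · ·
    · · · · · · · · · · · ·
    · · · · · · · · · · · ·
    · · · · · · · · · · · ·
    · · · # # # · · · · · ·
    · · · · · · · · # · · ·
    · · · · · · · · · · · ·
T1:
  2·area = 32  (B↔C swapped to make it positive)
  edge (0, 8)→(22, 12): d=(22,4) right/bottom  bias=-1
  edge (22, 12)→(14, 12): d=(-8,0) right/bottom  bias=-1
  edge (14, 12)→(0, 8): d=(-14,-4) top-left  bias=+0
    (2,4)@(5, 9): e=[2,24,6] → #
    (3,4)@(7, 9): e=[-6,24,14] → ·
    (2,5)@(5, 11): e=[46,8,-22] → ·
    (5,5)@(11, 11): e=[22,8,2] → #
    (6,5)@(13, 11): e=[14,8,10] → #
    (7,5)@(15, 11): e=[6,8,18] → #
    (8,5)@(17, 11): e=[-2,8,26] → ·
    (5,6)@(11, 13): e=[66,-8,-26] → ·
    (6,6)@(13, 13): e=[58,-8,-18] → ·
    (7,6)@(15, 13): e=[50,-8,-10] → ·
  covered (4 px):
    · · · · · · · · · · · ·
    · · · · · · · · · · · ·
    · · · · · · · · · · · ·
    · · · · · · · · · · · ·
    · · # · · · · · · · · ·
    · · · · · # # # · · · ·
    · · · · · · · · · · · ·
T2:
  2·area = 20  (B↔C swapped to make it positive)
  edge (12, 6)→(2, 6): d=(-10,0) right/bottom  bias=-1
  edge (2, 6)→(22, 4): d=(20,-2) top-left  bias=+0
  edge (22, 4)→(12, 6): d=(-10,2) right/bottom  bias=-1
    (6,2)@(13, 5): e=[10,2,8] → #
    (7,2)@(15, 5): e=[10,6,4] → #
    (8,2)@(17, 5): e=[10,10,0] → ·  [on edge]
    (3,3)@(7, 7): e=[-10,30,0] → ·  [on edge]
    (6,3)@(13, 7): e=[-10,42,-12] → ·
    (7,3)@(15, 7): e=[-10,46,-16] → ·
  covered (2 px):
    · · · · · · · · · · · ·
    · · · · · · · · · · · ·
    · · · · · · # # · · · ·
    · · · · · · · · · · · ·
    · · · · · · · · · · · ·
    · · · · · · · · · · · ·
    · · · · · · · · · · · ·

Answer: 10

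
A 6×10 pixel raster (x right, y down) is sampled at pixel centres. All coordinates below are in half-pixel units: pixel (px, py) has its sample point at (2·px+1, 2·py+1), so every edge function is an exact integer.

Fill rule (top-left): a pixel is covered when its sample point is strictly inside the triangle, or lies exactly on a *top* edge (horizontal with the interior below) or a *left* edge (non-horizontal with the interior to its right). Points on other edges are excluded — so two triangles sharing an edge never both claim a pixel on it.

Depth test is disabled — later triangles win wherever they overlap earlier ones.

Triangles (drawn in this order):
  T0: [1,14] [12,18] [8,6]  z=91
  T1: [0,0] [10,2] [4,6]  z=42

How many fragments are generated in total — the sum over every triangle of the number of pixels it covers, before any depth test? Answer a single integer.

T0:
  2·area = 116  (B↔C swapped to make it positive)
  edge (1, 14)→(8, 6): d=(7,-8) top-left  bias=+0
  edge (8, 6)→(12, 18): d=(4,12) right/bottom  bias=-1
  edge (12, 18)→(1, 14): d=(-11,-4) top-left  bias=+0
    (3,1)@(7, 3): e=[-29,0,145] → ·  [on edge]
    (3,4)@(7, 9): e=[13,24,79] → █
    (4,4)@(9, 9): e=[29,0,87] → ·  [on edge]
    (2,5)@(5, 11): e=[11,56,49] → █
    (4,5)@(9, 11): e=[43,8,65] → █
    (5,5)@(11, 11): e=[59,-16,73] → ·
    (1,6)@(3, 13): e=[9,88,19] → █
    (5,6)@(11, 13): e=[73,-8,51] → ·
    (1,7)@(3, 15): e=[23,96,-3] → ·
    (2,7)@(5, 15): e=[39,72,5] → █
    (5,7)@(11, 15): e=[87,0,29] → ·  [on edge]
    (2,8)@(5, 17): e=[53,80,-17] → ·
  covered (12 px):
    · · · · · ·
    · · · · · ·
    · · · · · ·
    · · · · · ·
    · · · █ · ·
    · · █ █ █ ·
    · █ █ █ █ ·
    · · █ █ █ ·
    · · · · · █
    · · · · · ·
T1:
  2·area = 52
  edge (0, 0)→(10, 2): d=(10,2) right/bottom  bias=-1
  edge (10, 2)→(4, 6): d=(-6,4) right/bottom  bias=-1
  edge (4, 6)→(0, 0): d=(-4,-6) top-left  bias=+0
    (0,0)@(1, 1): e=[8,42,2] → █
    (1,0)@(3, 1): e=[4,34,14] → █
    (2,0)@(5, 1): e=[0,26,26] → ·  [on edge]
    (0,1)@(1, 3): e=[28,30,-6] → ·
    (1,1)@(3, 3): e=[24,22,6] → █
    (2,1)@(5, 3): e=[20,14,18] → █
    (3,1)@(7, 3): e=[16,6,30] → █
    (4,1)@(9, 3): e=[12,-2,42] → ·
    (1,2)@(3, 5): e=[44,10,-2] → ·
    (2,2)@(5, 5): e=[40,2,10] → █
    (3,2)@(7, 5): e=[36,-6,22] → ·
    (2,3)@(5, 7): e=[60,-10,2] → ·
  covered (6 px):
    █ █ · · · ·
    · █ █ █ · ·
    · · █ · · ·
    · · · · · ·
    · · · · · ·
    · · · · · ·
    · · · · · ·
    · · · · · ·
    · · · · · ·
    · · · · · ·

Final: 18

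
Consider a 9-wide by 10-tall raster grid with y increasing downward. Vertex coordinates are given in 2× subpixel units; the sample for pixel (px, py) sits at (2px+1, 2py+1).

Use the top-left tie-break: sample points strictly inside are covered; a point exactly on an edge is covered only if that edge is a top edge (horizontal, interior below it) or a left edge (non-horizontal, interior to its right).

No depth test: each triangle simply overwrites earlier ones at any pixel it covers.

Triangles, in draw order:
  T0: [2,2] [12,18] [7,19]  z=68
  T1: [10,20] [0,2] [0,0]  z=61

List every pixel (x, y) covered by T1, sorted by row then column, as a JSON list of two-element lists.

T0:
  2·area = 90
  edge (2, 2)→(12, 18): d=(10,16) right/bottom  bias=-1
  edge (12, 18)→(7, 19): d=(-5,1) right/bottom  bias=-1
  edge (7, 19)→(2, 2): d=(-5,-17) top-left  bias=+0
    (1,2)@(3, 5): e=[14,74,2] → █
    (2,2)@(5, 5): e=[-18,72,36] → ·
    (1,3)@(3, 7): e=[34,64,-8] → ·
    (2,3)@(5, 7): e=[2,62,26] → █
    (3,3)@(7, 7): e=[-30,60,60] → ·
    (2,4)@(5, 9): e=[22,52,16] → █
    (3,4)@(7, 9): e=[-10,50,50] → ·
    (2,5)@(5, 11): e=[42,42,6] → █
    (3,5)@(7, 11): e=[10,40,40] → █
    (4,5)@(9, 11): e=[-22,38,74] → ·
    (2,6)@(5, 13): e=[62,32,-4] → ·
    (3,6)@(7, 13): e=[30,30,30] → █
    (8,8)@(17, 17): e=[-90,0,180] → ·  [on edge]
    (3,9)@(7, 19): e=[90,0,0] → ·  [on edge]
  covered (11 px):
    · · · · · · · · ·
    · · · · · · · · ·
    · █ · · · · · · ·
    · · █ · · · · · ·
    · · █ · · · · · ·
    · · █ █ · · · · ·
    · · · █ · · · · ·
    · · · █ █ · · · ·
    · · · █ █ █ · · ·
    · · · · · · · · ·
T1:
  2·area = 20
  edge (10, 20)→(0, 2): d=(-10,-18) top-left  bias=+0
  edge (0, 2)→(0, 0): d=(0,-2) top-left  bias=+0
  edge (0, 0)→(10, 20): d=(10,20) right/bottom  bias=-1
    (0,1)@(1, 3): e=[8,2,10] → █
    (1,1)@(3, 3): e=[44,6,-30] → ·
    (0,2)@(1, 5): e=[-12,2,30] → ·
    (1,3)@(3, 7): e=[4,6,10] → █
    (2,3)@(5, 7): e=[40,10,-30] → ·
    (1,4)@(3, 9): e=[-16,6,30] → ·
    (2,5)@(5, 11): e=[0,10,10] → █  [on edge]
    (3,5)@(7, 11): e=[36,14,-30] → ·
    (2,6)@(5, 13): e=[-20,10,30] → ·
  covered (3 px):
    · · · · · · · · ·
    █ · · · · · · · ·
    · · · · · · · · ·
    · █ · · · · · · ·
    · · · · · · · · ·
    · · █ · · · · · ·
    · · · · · · · · ·
    · · · · · · · · ·
    · · · · · · · · ·
    · · · · · · · · ·

Answer: [[0,1],[1,3],[2,5]]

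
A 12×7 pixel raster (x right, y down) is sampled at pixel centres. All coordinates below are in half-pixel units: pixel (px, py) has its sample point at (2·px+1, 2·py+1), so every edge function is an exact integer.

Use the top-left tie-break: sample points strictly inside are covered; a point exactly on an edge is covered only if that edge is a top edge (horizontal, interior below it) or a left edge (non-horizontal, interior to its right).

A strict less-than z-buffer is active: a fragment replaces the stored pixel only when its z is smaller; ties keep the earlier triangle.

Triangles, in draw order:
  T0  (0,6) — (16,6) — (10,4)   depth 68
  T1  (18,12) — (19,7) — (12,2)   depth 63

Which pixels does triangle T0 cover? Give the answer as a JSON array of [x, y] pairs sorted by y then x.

T0:
  2·area = 32  (B↔C swapped to make it positive)
  edge (0, 6)→(10, 4): d=(10,-2) top-left  bias=+0
  edge (10, 4)→(16, 6): d=(6,2) right/bottom  bias=-1
  edge (16, 6)→(0, 6): d=(-16,0) right/bottom  bias=-1
    (0,0)@(1, 1): e=[-48,0,80] → ·  [on edge]
    (3,1)@(7, 3): e=[-16,0,48] → ·  [on edge]
    (7,1)@(15, 3): e=[0,-16,48] → ·  [on edge]
    (2,2)@(5, 5): e=[0,16,16] → █  [on edge]
    (3,2)@(7, 5): e=[4,12,16] → █
    (4,2)@(9, 5): e=[8,8,16] → █
    (5,2)@(11, 5): e=[12,4,16] → █
    (6,2)@(13, 5): e=[16,0,16] → ·  [on edge]
    (2,3)@(5, 7): e=[20,28,-16] → ·
    (3,3)@(7, 7): e=[24,24,-16] → ·
    (4,3)@(9, 7): e=[28,20,-16] → ·
    (5,3)@(11, 7): e=[32,16,-16] → ·
    (9,3)@(19, 7): e=[48,0,-16] → ·  [on edge]
  covered (4 px):
    · · · · · · · · · · · ·
    · · · · · · · · · · · ·
    · · █ █ █ █ · · · · · ·
    · · · · · · · · · · · ·
    · · · · · · · · · · · ·
    · · · · · · · · · · · ·
    · · · · · · · · · · · ·
T1:
  2·area = 40  (B↔C swapped to make it positive)
  edge (18, 12)→(12, 2): d=(-6,-10) top-left  bias=+0
  edge (12, 2)→(19, 7): d=(7,5) right/bottom  bias=-1
  edge (19, 7)→(18, 12): d=(-1,5) right/bottom  bias=-1
    (6,1)@(13, 3): e=[4,2,34] → █
    (7,1)@(15, 3): e=[24,-8,24] → ·
    (6,2)@(13, 5): e=[-8,16,32] → ·
    (7,2)@(15, 5): e=[12,6,22] → █
    (8,2)@(17, 5): e=[32,-4,12] → ·
    (7,3)@(15, 7): e=[0,20,20] → █  [on edge]
    (8,3)@(17, 7): e=[20,10,10] → █
    (9,3)@(19, 7): e=[40,0,0] → ·  [on edge]
    (7,4)@(15, 9): e=[-12,34,18] → ·
    (8,4)@(17, 9): e=[8,24,8] → █
    (9,4)@(19, 9): e=[28,14,-2] → ·
    (8,5)@(17, 11): e=[-4,38,6] → ·
  covered (5 px):
    · · · · · · · · · · · ·
    · · · · · · █ · · · · ·
    · · · · · · · █ · · · ·
    · · · · · · · █ █ · · ·
    · · · · · · · · █ · · ·
    · · · · · · · · · · · ·
    · · · · · · · · · · · ·

Result: [[2,2],[3,2],[4,2],[5,2]]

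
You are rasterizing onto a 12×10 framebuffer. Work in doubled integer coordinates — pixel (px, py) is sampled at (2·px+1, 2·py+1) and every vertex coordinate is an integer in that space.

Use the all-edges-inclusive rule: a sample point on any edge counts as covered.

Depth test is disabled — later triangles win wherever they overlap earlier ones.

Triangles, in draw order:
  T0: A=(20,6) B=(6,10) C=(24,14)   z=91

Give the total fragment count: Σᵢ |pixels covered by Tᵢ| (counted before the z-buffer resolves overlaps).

T0:
  2·area = 128  (B↔C swapped to make it positive)
  edge (20, 6)→(24, 14): d=(4,8) inclusive
  edge (24, 14)→(6, 10): d=(-18,-4) inclusive
  edge (6, 10)→(20, 6): d=(14,-4) inclusive
    (8,3)@(17, 7): e=[28,98,2] → X
    (9,3)@(19, 7): e=[12,106,10] → X
    (10,3)@(21, 7): e=[-4,114,18] → .
    (5,4)@(11, 9): e=[84,38,6] → X
    (6,4)@(13, 9): e=[68,46,14] → X
    (7,4)@(15, 9): e=[52,54,22] → X
    (10,4)@(21, 9): e=[4,78,46] → X
    (11,4)@(23, 9): e=[-12,86,54] → .
    (5,5)@(11, 11): e=[92,2,34] → X
    (11,5)@(23, 11): e=[-4,50,82] → .
    (5,6)@(11, 13): e=[100,-34,62] → .
    (6,6)@(13, 13): e=[84,-26,70] → .
  covered (16 px):
    . . . . . . . . . . . .
    . . . . . . . . . . . .
    . . . . . . . . . . . .
    . . . . . . . . X X . .
    . . . . . X X X X X X .
    . . . . . X X X X X X .
    . . . . . . . . . . X X
    . . . . . . . . . . . .
    . . . . . . . . . . . .
    . . . . . . . . . . . .

Result: 16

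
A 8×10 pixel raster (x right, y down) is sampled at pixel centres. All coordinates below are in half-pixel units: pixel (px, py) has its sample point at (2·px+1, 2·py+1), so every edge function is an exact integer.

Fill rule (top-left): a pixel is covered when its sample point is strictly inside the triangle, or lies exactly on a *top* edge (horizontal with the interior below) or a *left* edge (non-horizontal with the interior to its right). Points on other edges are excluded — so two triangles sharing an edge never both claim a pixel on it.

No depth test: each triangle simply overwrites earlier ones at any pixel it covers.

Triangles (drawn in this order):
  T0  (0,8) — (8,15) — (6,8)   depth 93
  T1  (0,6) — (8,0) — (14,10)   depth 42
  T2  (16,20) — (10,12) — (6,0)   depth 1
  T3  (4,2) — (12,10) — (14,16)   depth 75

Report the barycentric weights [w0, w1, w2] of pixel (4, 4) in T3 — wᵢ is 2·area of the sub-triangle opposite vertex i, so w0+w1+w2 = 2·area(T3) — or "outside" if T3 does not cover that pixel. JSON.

T0:
  2·area = 42  (B↔C swapped to make it positive)
  edge (0, 8)→(6, 8): d=(6,0) top-left  bias=+0
  edge (6, 8)→(8, 15): d=(2,7) right/bottom  bias=-1
  edge (8, 15)→(0, 8): d=(-8,-7) top-left  bias=+0
    (1,4)@(3, 9): e=[6,23,13] → X
    (2,4)@(5, 9): e=[6,9,27] → X
    (3,4)@(7, 9): e=[6,-5,41] → .
    (1,5)@(3, 11): e=[18,27,-3] → .
    (2,5)@(5, 11): e=[18,13,11] → X
    (3,5)@(7, 11): e=[18,-1,25] → .
    (2,6)@(5, 13): e=[30,17,-5] → .
    (3,6)@(7, 13): e=[30,3,9] → X
    (4,6)@(9, 13): e=[30,-11,23] → .
    (3,7)@(7, 15): e=[42,7,-7] → .
  covered (4 px):
    . . . . . . . .
    . . . . . . . .
    . . . . . . . .
    . . . . . . . .
    . X X . . . . .
    . . X . . . . .
    . . . X . . . .
    . . . . . . . .
    . . . . . . . .
    . . . . . . . .
T1:
  2·area = 116
  edge (0, 6)→(8, 0): d=(8,-6) top-left  bias=+0
  edge (8, 0)→(14, 10): d=(6,10) right/bottom  bias=-1
  edge (14, 10)→(0, 6): d=(-14,-4) top-left  bias=+0
    (3,0)@(7, 1): e=[2,16,98] → X
    (4,0)@(9, 1): e=[14,-4,106] → .
    (2,1)@(5, 3): e=[6,48,62] → X
    (4,1)@(9, 3): e=[30,8,78] → X
    (5,1)@(11, 3): e=[42,-12,86] → .
    (1,2)@(3, 5): e=[10,80,26] → X
    (5,2)@(11, 5): e=[58,0,58] → .  [on edge]
    (1,3)@(3, 7): e=[26,92,-2] → .
    (2,3)@(5, 7): e=[38,72,6] → X
    (5,3)@(11, 7): e=[74,12,30] → X
    (6,3)@(13, 7): e=[86,-8,38] → .
    (2,4)@(5, 9): e=[54,84,-22] → .
  covered (14 px):
    . . . X . . . .
    . . X X X . . .
    . X X X X . . .
    . . X X X X . .
    . . . . . X X .
    . . . . . . . .
    . . . . . . . .
    . . . . . . . .
    . . . . . . . .
    . . . . . . . .
T2:
  2·area = 40
  edge (16, 20)→(10, 12): d=(-6,-8) top-left  bias=+0
  edge (10, 12)→(6, 0): d=(-4,-12) top-left  bias=+0
  edge (6, 0)→(16, 20): d=(10,20) right/bottom  bias=-1
    (3,1)@(7, 3): e=[30,0,10] → X  [on edge]
    (4,1)@(9, 3): e=[46,24,-30] → .
    (3,2)@(7, 5): e=[18,-8,30] → .
    (4,3)@(9, 7): e=[22,8,10] → X
    (5,3)@(11, 7): e=[38,32,-30] → .
    (4,4)@(9, 9): e=[10,0,30] → X  [on edge]
    (5,4)@(11, 9): e=[26,24,-10] → .
    (4,5)@(9, 11): e=[-2,-8,50] → .
    (5,5)@(11, 11): e=[14,16,10] → X
    (6,5)@(13, 11): e=[30,40,-30] → .
    (5,6)@(11, 13): e=[2,8,30] → X
    (6,6)@(13, 13): e=[18,32,-10] → .
    (5,7)@(11, 15): e=[-10,0,50] → .  [on edge]
  covered (6 px):
    . . . . . . . .
    . . . X . . . .
    . . . . . . . .
    . . . . X . . .
    . . . . X . . .
    . . . . . X . .
    . . . . . X . .
    . . . . . . X .
    . . . . . . . .
    . . . . . . . .
T3:
  2·area = 32
  edge (4, 2)→(12, 10): d=(8,8) right/bottom  bias=-1
  edge (12, 10)→(14, 16): d=(2,6) right/bottom  bias=-1
  edge (14, 16)→(4, 2): d=(-10,-14) top-left  bias=+0
    (1,0)@(3, 1): e=[0,36,-4] → .  [on edge]
    (4,0)@(9, 1): e=[-48,0,80] → .  [on edge]
    (2,1)@(5, 3): e=[0,28,4] → .  [on edge]
    (3,2)@(7, 5): e=[0,20,12] → .  [on edge]
    (4,3)@(9, 7): e=[0,12,20] → .  [on edge]
    (5,3)@(11, 7): e=[-16,0,48] → .  [on edge]
    (4,4)@(9, 9): e=[16,16,0] → X  [on edge]
    (5,4)@(11, 9): e=[0,4,28] → .  [on edge]
    (4,5)@(9, 11): e=[32,20,-20] → .
    (5,5)@(11, 11): e=[16,8,8] → X
    (6,5)@(13, 11): e=[0,-4,36] → .  [on edge]
    (5,6)@(11, 13): e=[32,12,-12] → .
    (6,6)@(13, 13): e=[16,0,16] → .  [on edge]
    (7,6)@(15, 13): e=[0,-12,44] → .  [on edge]
    (7,9)@(15, 19): e=[48,0,-16] → .  [on edge]
  covered (2 px):
    . . . . . . . .
    . . . . . . . .
    . . . . . . . .
    . . . . . . . .
    . . . . X . . .
    . . . . . X . .
    . . . . . . . .
    . . . . . . . .
    . . . . . . . .
    . . . . . . . .

Result: [16,0,16]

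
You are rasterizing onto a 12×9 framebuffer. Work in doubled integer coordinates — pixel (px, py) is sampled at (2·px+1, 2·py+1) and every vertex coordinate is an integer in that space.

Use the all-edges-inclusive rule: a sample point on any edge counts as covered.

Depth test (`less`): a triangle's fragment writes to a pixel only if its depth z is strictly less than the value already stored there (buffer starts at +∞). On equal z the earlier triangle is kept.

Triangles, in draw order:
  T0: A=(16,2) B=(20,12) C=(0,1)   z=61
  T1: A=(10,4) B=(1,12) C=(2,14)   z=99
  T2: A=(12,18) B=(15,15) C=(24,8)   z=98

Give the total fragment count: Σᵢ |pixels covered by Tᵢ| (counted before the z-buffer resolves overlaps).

T0:
  2·area = 156
  edge (16, 2)→(20, 12): d=(4,10) inclusive
  edge (20, 12)→(0, 1): d=(-20,-11) inclusive
  edge (0, 1)→(16, 2): d=(16,1) inclusive
    (2,1)@(5, 3): e=[114,15,27] → █
    (3,1)@(7, 3): e=[94,37,25] → █
    (4,1)@(9, 3): e=[74,59,23] → █
    (5,1)@(11, 3): e=[54,81,21] → █
    (6,1)@(13, 3): e=[34,103,19] → █
    (7,1)@(15, 3): e=[14,125,17] → █
    (8,1)@(17, 3): e=[-6,147,15] → ·
    (2,2)@(5, 5): e=[122,-25,59] → ·
    (3,2)@(7, 5): e=[102,-3,57] → ·
    (4,2)@(9, 5): e=[82,19,55] → █
    (8,2)@(17, 5): e=[2,107,47] → █
    (9,2)@(19, 5): e=[-18,129,45] → ·
  covered (18 px):
    · · · · · · · · · · · ·
    · · █ █ █ █ █ █ · · · ·
    · · · · █ █ █ █ █ · · ·
    · · · · · █ █ █ █ · · ·
    · · · · · · · █ █ · · ·
    · · · · · · · · · █ · ·
    · · · · · · · · · · · ·
    · · · · · · · · · · · ·
    · · · · · · · · · · · ·
T1:
  2·area = 26  (B↔C swapped to make it positive)
  edge (10, 4)→(2, 14): d=(-8,10) inclusive
  edge (2, 14)→(1, 12): d=(-1,-2) inclusive
  edge (1, 12)→(10, 4): d=(9,-8) inclusive
    (4,2)@(9, 5): e=[2,23,1] → █
    (5,2)@(11, 5): e=[-18,27,17] → ·
    (3,3)@(7, 7): e=[6,17,3] → █
    (4,3)@(9, 7): e=[-14,21,19] → ·
    (2,4)@(5, 9): e=[10,11,5] → █
    (3,4)@(7, 9): e=[-10,15,21] → ·
    (1,5)@(3, 11): e=[14,5,7] → █
    (2,5)@(5, 11): e=[-6,9,23] → ·
    (1,6)@(3, 13): e=[-2,3,25] → ·
  covered (4 px):
    · · · · · · · · · · · ·
    · · · · · · · · · · · ·
    · · · · █ · · · · · · ·
    · · · █ · · · · · · · ·
    · · █ · · · · · · · · ·
    · █ · · · · · · · · · ·
    · · · · · · · · · · · ·
    · · · · · · · · · · · ·
    · · · · · · · · · · · ·
T2:
  2·area = 6
  edge (12, 18)→(15, 15): d=(3,-3) inclusive
  edge (15, 15)→(24, 8): d=(9,-7) inclusive
  edge (24, 8)→(12, 18): d=(-12,10) inclusive
    (11,3)@(23, 7): e=[0,-16,22] → ·  [on edge]
    (10,4)@(21, 9): e=[0,-12,18] → ·  [on edge]
    (9,5)@(19, 11): e=[0,-8,14] → ·  [on edge]
    (8,6)@(17, 13): e=[0,-4,10] → ·  [on edge]
    (7,7)@(15, 15): e=[0,0,6] → █  [on edge]
    (8,7)@(17, 15): e=[6,14,-14] → ·
    (6,8)@(13, 17): e=[0,4,2] → █  [on edge]
    (7,8)@(15, 17): e=[6,18,-18] → ·
  covered (2 px):
    · · · · · · · · · · · ·
    · · · · · · · · · · · ·
    · · · · · · · · · · · ·
    · · · · · · · · · · · ·
    · · · · · · · · · · · ·
    · · · · · · · · · · · ·
    · · · · · · · · · · · ·
    · · · · · · · █ · · · ·
    · · · · · · █ · · · · ·

Final: 24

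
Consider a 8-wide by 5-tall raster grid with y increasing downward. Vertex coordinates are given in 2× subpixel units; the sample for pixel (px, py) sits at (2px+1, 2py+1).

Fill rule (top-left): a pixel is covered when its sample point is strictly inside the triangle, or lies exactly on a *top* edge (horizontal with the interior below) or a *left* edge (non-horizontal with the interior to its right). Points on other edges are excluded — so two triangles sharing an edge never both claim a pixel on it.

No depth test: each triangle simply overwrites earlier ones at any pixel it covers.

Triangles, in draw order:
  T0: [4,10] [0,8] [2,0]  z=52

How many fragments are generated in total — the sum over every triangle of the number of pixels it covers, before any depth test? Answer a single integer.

T0:
  2·area = 36
  edge (4, 10)→(0, 8): d=(-4,-2) top-left  bias=+0
  edge (0, 8)→(2, 0): d=(2,-8) top-left  bias=+0
  edge (2, 0)→(4, 10): d=(2,10) right/bottom  bias=-1
    (0,2)@(1, 5): e=[14,2,20] → █
    (1,2)@(3, 5): e=[18,18,0] → ·  [on edge]
    (0,3)@(1, 7): e=[6,6,24] → █
    (1,3)@(3, 7): e=[10,22,4] → █
    (2,3)@(5, 7): e=[14,38,-16] → ·
    (0,4)@(1, 9): e=[-2,10,28] → ·
    (1,4)@(3, 9): e=[2,26,8] → █
    (2,4)@(5, 9): e=[6,42,-12] → ·
  covered (4 px):
    · · · · · · · ·
    · · · · · · · ·
    █ · · · · · · ·
    █ █ · · · · · ·
    · █ · · · · · ·

Answer: 4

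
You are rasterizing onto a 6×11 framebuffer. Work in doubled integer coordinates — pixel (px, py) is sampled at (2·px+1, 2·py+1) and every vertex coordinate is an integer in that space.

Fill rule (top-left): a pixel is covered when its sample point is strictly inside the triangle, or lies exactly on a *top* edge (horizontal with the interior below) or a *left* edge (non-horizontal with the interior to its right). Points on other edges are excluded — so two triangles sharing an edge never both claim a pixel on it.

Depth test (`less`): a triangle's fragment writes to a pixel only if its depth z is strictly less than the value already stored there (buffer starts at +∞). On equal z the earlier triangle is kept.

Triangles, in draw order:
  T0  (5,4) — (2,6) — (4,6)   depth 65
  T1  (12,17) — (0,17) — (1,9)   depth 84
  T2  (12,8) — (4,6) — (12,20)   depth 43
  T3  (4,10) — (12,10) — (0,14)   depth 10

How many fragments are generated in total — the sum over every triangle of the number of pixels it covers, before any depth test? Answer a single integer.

T0:
  2·area = 4  (B↔C swapped to make it positive)
  edge (5, 4)→(4, 6): d=(-1,2) right/bottom  bias=-1
  edge (4, 6)→(2, 6): d=(-2,0) right/bottom  bias=-1
  edge (2, 6)→(5, 4): d=(3,-2) top-left  bias=+0
  covered (0 px):
    · · · · · ·
    · · · · · ·
    · · · · · ·
    · · · · · ·
    · · · · · ·
    · · · · · ·
    · · · · · ·
    · · · · · ·
    · · · · · ·
    · · · · · ·
    · · · · · ·
T1:
  2·area = 96
  edge (12, 17)→(0, 17): d=(-12,0) right/bottom  bias=-1
  edge (0, 17)→(1, 9): d=(1,-8) top-left  bias=+0
  edge (1, 9)→(12, 17): d=(11,8) right/bottom  bias=-1
    (0,4)@(1, 9): e=[96,0,0] → ·  [on edge]
    (0,5)@(1, 11): e=[72,2,22] → █
    (1,5)@(3, 11): e=[72,18,6] → █
    (2,5)@(5, 11): e=[72,34,-10] → ·
    (0,6)@(1, 13): e=[48,4,44] → █
    (2,6)@(5, 13): e=[48,36,12] → █
    (3,6)@(7, 13): e=[48,52,-4] → ·
    (0,7)@(1, 15): e=[24,6,66] → █
    (3,7)@(7, 15): e=[24,54,18] → █
    (4,7)@(9, 15): e=[24,70,2] → █
    (5,7)@(11, 15): e=[24,86,-14] → ·
    (0,8)@(1, 17): e=[0,8,88] → ·  [on edge]
    (1,8)@(3, 17): e=[0,24,72] → ·  [on edge]
    (2,8)@(5, 17): e=[0,40,56] → ·  [on edge]
    (3,8)@(7, 17): e=[0,56,40] → ·  [on edge]
    (4,8)@(9, 17): e=[0,72,24] → ·  [on edge]
    (5,8)@(11, 17): e=[0,88,8] → ·  [on edge]
  covered (10 px):
    · · · · · ·
    · · · · · ·
    · · · · · ·
    · · · · · ·
    · · · · · ·
    █ █ · · · ·
    █ █ █ · · ·
    █ █ █ █ █ ·
    · · · · · ·
    · · · · · ·
    · · · · · ·
T2:
  2·area = 96  (B↔C swapped to make it positive)
  edge (12, 8)→(12, 20): d=(0,12) right/bottom  bias=-1
  edge (12, 20)→(4, 6): d=(-8,-14) top-left  bias=+0
  edge (4, 6)→(12, 8): d=(8,2) right/bottom  bias=-1
    (2,3)@(5, 7): e=[84,6,6] → █
    (3,3)@(7, 7): e=[60,34,2] → █
    (4,3)@(9, 7): e=[36,62,-2] → ·
    (2,4)@(5, 9): e=[84,-10,22] → ·
    (3,4)@(7, 9): e=[60,18,18] → █
    (4,4)@(9, 9): e=[36,46,14] → █
    (5,4)@(11, 9): e=[12,74,10] → █
    (3,5)@(7, 11): e=[60,2,34] → █
    (3,6)@(7, 13): e=[60,-14,50] → ·
    (4,6)@(9, 13): e=[36,14,46] → █
    (4,7)@(9, 15): e=[36,-2,62] → ·
    (5,7)@(11, 15): e=[12,26,58] → █
  covered (12 px):
    · · · · · ·
    · · · · · ·
    · · · · · ·
    · · █ █ · ·
    · · · █ █ █
    · · · █ █ █
    · · · · █ █
    · · · · · █
    · · · · · █
    · · · · · ·
    · · · · · ·
T3:
  2·area = 32
  edge (4, 10)→(12, 10): d=(8,0) top-left  bias=+0
  edge (12, 10)→(0, 14): d=(-12,4) right/bottom  bias=-1
  edge (0, 14)→(4, 10): d=(4,-4) top-left  bias=+0
    (5,1)@(11, 3): e=[-56,88,0] → ·  [on edge]
    (4,2)@(9, 5): e=[-40,72,0] → ·  [on edge]
    (3,3)@(7, 7): e=[-24,56,0] → ·  [on edge]
    (2,4)@(5, 9): e=[-8,40,0] → ·  [on edge]
    (1,5)@(3, 11): e=[8,24,0] → █  [on edge]
    (2,5)@(5, 11): e=[8,16,8] → █
    (3,5)@(7, 11): e=[8,8,16] → █
    (4,5)@(9, 11): e=[8,0,24] → ·  [on edge]
    (0,6)@(1, 13): e=[24,8,0] → █  [on edge]
    (1,6)@(3, 13): e=[24,0,8] → ·  [on edge]
    (2,6)@(5, 13): e=[24,-8,16] → ·
    (3,6)@(7, 13): e=[24,-16,24] → ·
  covered (4 px):
    · · · · · ·
    · · · · · ·
    · · · · · ·
    · · · · · ·
    · · · · · ·
    · █ █ █ · ·
    █ · · · · ·
    · · · · · ·
    · · · · · ·
    · · · · · ·
    · · · · · ·

Answer: 26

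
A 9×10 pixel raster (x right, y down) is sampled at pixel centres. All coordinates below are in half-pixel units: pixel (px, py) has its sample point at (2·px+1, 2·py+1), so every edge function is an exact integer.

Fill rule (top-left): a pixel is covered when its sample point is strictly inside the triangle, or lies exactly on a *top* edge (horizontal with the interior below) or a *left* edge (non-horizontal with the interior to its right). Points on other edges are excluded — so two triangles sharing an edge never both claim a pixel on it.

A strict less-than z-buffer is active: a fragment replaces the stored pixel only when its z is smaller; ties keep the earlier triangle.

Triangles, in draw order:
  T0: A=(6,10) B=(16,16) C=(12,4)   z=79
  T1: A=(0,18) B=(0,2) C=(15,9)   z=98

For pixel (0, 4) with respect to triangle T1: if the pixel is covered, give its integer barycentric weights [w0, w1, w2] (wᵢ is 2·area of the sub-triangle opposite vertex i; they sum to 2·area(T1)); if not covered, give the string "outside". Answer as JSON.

T0:
  2·area = 96  (B↔C swapped to make it positive)
  edge (6, 10)→(12, 4): d=(6,-6) top-left  bias=+0
  edge (12, 4)→(16, 16): d=(4,12) right/bottom  bias=-1
  edge (16, 16)→(6, 10): d=(-10,-6) top-left  bias=+0
    (5,0)@(11, 1): e=[-24,0,120] → ·  [on edge]
    (7,0)@(15, 1): e=[0,-48,144] → ·  [on edge]
    (6,1)@(13, 3): e=[0,-16,112] → ·  [on edge]
    (5,2)@(11, 5): e=[0,16,80] → #  [on edge]
    (6,2)@(13, 5): e=[12,-8,92] → ·
    (0,3)@(1, 7): e=[-48,144,0] → ·  [on edge]
    (4,3)@(9, 7): e=[0,48,48] → #  [on edge]
    (6,3)@(13, 7): e=[24,0,72] → ·  [on edge]
    (3,4)@(7, 9): e=[0,80,16] → #  [on edge]
    (6,4)@(13, 9): e=[36,8,52] → #
    (7,4)@(15, 9): e=[48,-16,64] → ·
    (2,5)@(5, 11): e=[0,112,-16] → ·  [on edge]
    (1,6)@(3, 13): e=[0,144,-48] → ·  [on edge]
    (5,6)@(11, 13): e=[48,48,0] → #  [on edge]
    (7,6)@(15, 13): e=[72,0,24] → ·  [on edge]
    (0,7)@(1, 15): e=[0,176,-80] → ·  [on edge]
    (8,9)@(17, 19): e=[120,0,-24] → ·  [on edge]
  covered (13 px):
    · · · · · · · · ·
    · · · · · · · · ·
    · · · · · # · · ·
    · · · · # # · · ·
    · · · # # # # · ·
    · · · · # # # · ·
    · · · · · # # · ·
    · · · · · · · # ·
    · · · · · · · · ·
    · · · · · · · · ·
T1:
  2·area = 240
  edge (0, 18)→(0, 2): d=(0,-16) top-left  bias=+0
  edge (0, 2)→(15, 9): d=(15,7) right/bottom  bias=-1
  edge (15, 9)→(0, 18): d=(-15,9) right/bottom  bias=-1
    (0,1)@(1, 3): e=[16,8,216] → #
    (1,1)@(3, 3): e=[48,-6,198] → ·
    (0,2)@(1, 5): e=[16,38,186] → #
    (1,2)@(3, 5): e=[48,24,168] → #
    (2,2)@(5, 5): e=[80,10,150] → #
    (3,2)@(7, 5): e=[112,-4,132] → ·
    (0,3)@(1, 7): e=[16,68,156] → #
    (3,3)@(7, 7): e=[112,26,102] → #
    (4,3)@(9, 7): e=[144,12,84] → #
    (5,3)@(11, 7): e=[176,-2,66] → ·
    (0,4)@(1, 9): e=[16,98,126] → #
    (5,4)@(11, 9): e=[176,28,36] → #
    (7,4)@(15, 9): e=[240,0,0] → ·  [on edge]
    (2,7)@(5, 15): e=[80,160,0] → ·  [on edge]
  covered (29 px):
    · · · · · · · · ·
    # · · · · · · · ·
    # # # · · · · · ·
    # # # # # · · · ·
    # # # # # # # · ·
    # # # # # # · · ·
    # # # # · · · · ·
    # # · · · · · · ·
    # · · · · · · · ·
    · · · · · · · · ·

Final: [98,126,16]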